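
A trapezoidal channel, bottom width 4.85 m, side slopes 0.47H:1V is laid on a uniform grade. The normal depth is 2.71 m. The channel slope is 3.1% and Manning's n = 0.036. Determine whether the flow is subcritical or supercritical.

supercritical

With bottom width b = 4.85 m and side slope z = 0.47: A = (b + zy)y = (4.85 + 0.47×2.71)×2.71 = 16.6 m²; P = b + 2y√(1+z²) = 4.85 + 2×2.71×1.105 = 10.84 m.
Hydraulic radius R = A/P = 16.6/10.84 = 1.531 m.
V = (1/n) R^(2/3) √S = (1/0.036) × 1.531^(2/3) × √0.031 = 6.497 m/s. Hydraulic depth D_h = A/T = 16.6/7.397 = 2.243 m.
Froude number Fr = V/√(g·D_h) = 6.497/√(9.81×2.243) = 1.38, which is greater than 1, so the flow is supercritical.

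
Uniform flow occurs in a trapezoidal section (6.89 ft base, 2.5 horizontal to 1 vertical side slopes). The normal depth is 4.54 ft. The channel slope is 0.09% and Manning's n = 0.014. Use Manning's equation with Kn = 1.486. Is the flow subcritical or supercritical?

subcritical

With bottom width b = 6.89 ft and side slope z = 2.5: A = (b + zy)y = (6.89 + 2.5×4.54)×4.54 = 82.81 ft²; P = b + 2y√(1+z²) = 6.89 + 2×4.54×2.693 = 31.34 ft.
Hydraulic radius R = A/P = 82.81/31.34 = 2.642 ft.
V = (1.486/n) R^(2/3) √S = (1.486/0.014) × 2.642^(2/3) × √0.0009 = 6.086 ft/s. Hydraulic depth D_h = A/T = 82.81/29.59 = 2.799 ft.
Froude number Fr = V/√(g·D_h) = 6.086/√(32.2×2.799) = 0.641, which is less than 1, so the flow is subcritical.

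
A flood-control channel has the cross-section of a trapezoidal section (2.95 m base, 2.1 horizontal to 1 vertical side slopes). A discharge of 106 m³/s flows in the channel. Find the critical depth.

y_c = 2.87 m

At critical depth, Q² T / (g A³) = 1, i.e. A³/T = Q²/g = 106²/9.81 = 1145.
Trying y = 3.14 m: A³/T = 1668 — high.
Trying y = 2.56 m: A³/T = 706.7 — low.
Trying y = 2.87 m: A³/T = 1140 — ≈ 1145.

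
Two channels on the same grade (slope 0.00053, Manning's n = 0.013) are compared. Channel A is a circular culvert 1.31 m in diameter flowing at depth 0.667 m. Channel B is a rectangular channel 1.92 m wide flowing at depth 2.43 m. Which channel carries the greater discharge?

Channel A: For a circular section of diameter D = 1.31 m at depth y = 0.667 m, the central angle is θ = 2 arccos(1 − 2y/D) = 3.178 rad. Then A = (D²/8)(θ − sin θ) = 0.6896 m² and P = Dθ/2 = 2.082 m. Hydraulic radius R = A/P = 0.6896/2.082 = 0.3313 m. Q_A = (1/0.013)·0.6896·0.3313^(2/3)·√0.00053 = 0.5847 m³/s.
Channel B: Flow area A = b·y = 1.92 × 2.43 = 4.666 m². Wetted perimeter P = b + 2y = 1.92 + 2×2.43 = 6.78 m. Hydraulic radius R = A/P = 4.666/6.78 = 0.6881 m. Q_B = (1/0.013)·4.666·0.6881^(2/3)·√0.00053 = 6.44 m³/s.
Q_A = 0.5847 m³/s vs Q_B = 6.44 m³/s, so channel B carries more.

channel B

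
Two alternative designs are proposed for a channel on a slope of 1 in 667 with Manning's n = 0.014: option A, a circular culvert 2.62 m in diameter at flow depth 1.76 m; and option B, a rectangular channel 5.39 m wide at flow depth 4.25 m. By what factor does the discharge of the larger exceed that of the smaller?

Channel A: For a circular section of diameter D = 2.62 m at depth y = 1.76 m, the central angle is θ = 2 arccos(1 − 2y/D) = 3.843 rad. Then A = (D²/8)(θ − sin θ) = 3.851 m² and P = Dθ/2 = 5.034 m. Hydraulic radius R = A/P = 3.851/5.034 = 0.765 m. Q_A = (1/0.014)·3.851·0.765^(2/3)·√0.001499 = 8.909 m³/s.
Channel B: Flow area A = b·y = 5.39 × 4.25 = 22.91 m². Wetted perimeter P = b + 2y = 5.39 + 2×4.25 = 13.89 m. Hydraulic radius R = A/P = 22.91/13.89 = 1.649 m. Q_B = (1/0.014)·22.91·1.649^(2/3)·√0.001499 = 88.44 m³/s.
The larger discharge is 88.44 m³/s and the smaller is 8.909 m³/s; the ratio is 9.93.

9.93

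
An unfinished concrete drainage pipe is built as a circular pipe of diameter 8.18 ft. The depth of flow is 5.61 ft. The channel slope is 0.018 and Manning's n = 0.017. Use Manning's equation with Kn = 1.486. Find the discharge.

Q = 809 ft³/s

For a circular section of diameter D = 8.18 ft at depth y = 5.61 ft, the central angle is θ = 2 arccos(1 − 2y/D) = 3.903 rad. Then A = (D²/8)(θ − sin θ) = 38.42 ft² and P = Dθ/2 = 15.96 ft.
Hydraulic radius R = A/P = 38.42/15.96 = 2.407 ft.
Manning's equation: Q = (1.486/n) A R^(2/3) S^(1/2) = (1.486/0.017) × 38.42 × 2.407^(2/3) × 0.018^(1/2) = 809 ft³/s.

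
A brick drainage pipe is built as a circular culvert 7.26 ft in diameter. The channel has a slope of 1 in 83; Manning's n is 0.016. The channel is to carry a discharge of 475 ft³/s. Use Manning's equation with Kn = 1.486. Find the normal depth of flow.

Manning's equation rearranged: A R^(2/3) = nQ / (1.486·√S) = 0.016 × 475 / (1.486 × √0.01205) = 46.59.
Trying y = 4.12 ft: A R^(2/3) = 37.94 — low.
Trying y = 5.81 ft: A R^(2/3) = 60.23 — high.
Trying y = 4.72 ft: A R^(2/3) = 46.61 — matches.

y_n = 4.72 ft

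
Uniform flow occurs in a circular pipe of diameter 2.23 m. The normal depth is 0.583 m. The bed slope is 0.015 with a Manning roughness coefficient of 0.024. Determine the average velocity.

V = 2.48 m/s

For a circular section of diameter D = 2.23 m at depth y = 0.583 m, the central angle is θ = 2 arccos(1 − 2y/D) = 2.147 rad. Then A = (D²/8)(θ − sin θ) = 0.8132 m² and P = Dθ/2 = 2.394 m.
Hydraulic radius R = A/P = 0.8132/2.394 = 0.3397 m.
From Manning's equation, V = (1/n) R^(2/3) S^(1/2) = (1/0.024) × 0.3397^(2/3) × 0.015^(1/2) = 2.48 m/s.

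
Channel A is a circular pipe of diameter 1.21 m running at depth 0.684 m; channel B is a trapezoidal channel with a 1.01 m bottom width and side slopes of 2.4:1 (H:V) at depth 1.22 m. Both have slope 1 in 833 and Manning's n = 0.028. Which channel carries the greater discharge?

Channel A: For a circular section of diameter D = 1.21 m at depth y = 0.684 m, the central angle is θ = 2 arccos(1 − 2y/D) = 3.403 rad. Then A = (D²/8)(θ − sin θ) = 0.6703 m² and P = Dθ/2 = 2.059 m. Hydraulic radius R = A/P = 0.6703/2.059 = 0.3255 m. Q_A = (1/0.028)·0.6703·0.3255^(2/3)·√0.0012 = 0.3925 m³/s.
Channel B: With bottom width b = 1.01 m and side slope z = 2.4: A = (b + zy)y = (1.01 + 2.4×1.22)×1.22 = 4.804 m²; P = b + 2y√(1+z²) = 1.01 + 2×1.22×2.6 = 7.354 m. Hydraulic radius R = A/P = 4.804/7.354 = 0.6533 m. Q_B = (1/0.028)·4.804·0.6533^(2/3)·√0.0012 = 4.476 m³/s.
Q_A = 0.3925 m³/s vs Q_B = 4.476 m³/s, so channel B carries more.

channel B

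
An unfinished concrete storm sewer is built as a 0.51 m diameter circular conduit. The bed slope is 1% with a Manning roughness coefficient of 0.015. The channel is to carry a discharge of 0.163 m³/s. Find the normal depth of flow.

y_n = 0.247 m

Manning's equation rearranged: A R^(2/3) = nQ / (1·√S) = 0.015 × 0.163 / (√0.01) = 0.02445.
Trying y = 0.175 m: A R^(2/3) = 0.01311 — short.
Trying y = 0.247 m: A R^(2/3) = 0.0245 — ≈ 0.02445.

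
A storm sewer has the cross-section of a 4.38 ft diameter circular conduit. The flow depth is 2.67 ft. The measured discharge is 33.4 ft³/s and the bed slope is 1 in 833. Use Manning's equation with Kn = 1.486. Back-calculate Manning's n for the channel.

n = 0.017

For a circular section of diameter D = 4.38 ft at depth y = 2.67 ft, the central angle is θ = 2 arccos(1 − 2y/D) = 3.584 rad. Then A = (D²/8)(θ − sin θ) = 9.619 ft² and P = Dθ/2 = 7.848 ft.
Hydraulic radius R = A/P = 9.619/7.848 = 1.226 ft.
Rearranging Manning's equation: n = (1.486/Q) A R^(2/3) S^(1/2) = (1.486/33.4) × 9.619 × 1.226^(2/3) × √0.0012 = 0.017.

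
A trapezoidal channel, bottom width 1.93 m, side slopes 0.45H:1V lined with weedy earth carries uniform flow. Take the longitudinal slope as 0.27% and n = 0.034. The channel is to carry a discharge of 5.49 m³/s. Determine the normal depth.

Manning's equation rearranged: A R^(2/3) = nQ / (1·√S) = 0.034 × 5.49 / (√0.0027) = 3.592.
Try y = 1.79 m: A R^(2/3) = 4.346 — over.
Try y = 1.14 m: A R^(2/3) = 2.044 — short.
Try y = 1.6 m: A R^(2/3) = 3.591 — ≈ 3.592.

y_n = 1.6 m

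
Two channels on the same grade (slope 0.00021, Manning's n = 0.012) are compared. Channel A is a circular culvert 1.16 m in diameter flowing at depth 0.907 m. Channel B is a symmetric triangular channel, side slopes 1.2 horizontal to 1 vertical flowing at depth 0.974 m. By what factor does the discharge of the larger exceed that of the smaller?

1.34

Channel A: For a circular section of diameter D = 1.16 m at depth y = 0.907 m, the central angle is θ = 2 arccos(1 − 2y/D) = 4.34 rad. Then A = (D²/8)(θ − sin θ) = 0.8866 m² and P = Dθ/2 = 2.517 m. Hydraulic radius R = A/P = 0.8866/2.517 = 0.3522 m. Q_A = (1/0.012)·0.8866·0.3522^(2/3)·√0.00021 = 0.534 m³/s.
Channel B: For a triangular section with side slope z = 1.2: A = zy² = 1.2×0.974² = 1.138 m²; P = 2y√(1+z²) = 2×0.974×1.562 = 3.043 m. Hydraulic radius R = A/P = 1.138/3.043 = 0.3741 m. Q_B = (1/0.012)·1.138·0.3741^(2/3)·√0.00021 = 0.7138 m³/s.
The larger discharge is 0.7138 m³/s and the smaller is 0.534 m³/s; the ratio is 1.34.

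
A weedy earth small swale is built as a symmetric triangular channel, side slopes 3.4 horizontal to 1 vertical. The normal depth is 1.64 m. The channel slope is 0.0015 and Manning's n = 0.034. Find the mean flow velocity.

For a triangular section with side slope z = 3.4: A = zy² = 3.4×1.64² = 9.145 m²; P = 2y√(1+z²) = 2×1.64×3.544 = 11.62 m.
Hydraulic radius R = A/P = 9.145/11.62 = 0.7867 m.
From Manning's equation, V = (1/n) R^(2/3) S^(1/2) = (1/0.034) × 0.7867^(2/3) × 0.0015^(1/2) = 0.971 m/s.

V = 0.971 m/s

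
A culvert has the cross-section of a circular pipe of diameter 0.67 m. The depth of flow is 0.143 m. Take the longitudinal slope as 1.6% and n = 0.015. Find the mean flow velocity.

For a circular section of diameter D = 0.67 m at depth y = 0.143 m, the central angle is θ = 2 arccos(1 − 2y/D) = 1.921 rad. Then A = (D²/8)(θ − sin θ) = 0.05508 m² and P = Dθ/2 = 0.6435 m.
Hydraulic radius R = A/P = 0.05508/0.6435 = 0.08559 m.
From Manning's equation, V = (1/n) R^(2/3) S^(1/2) = (1/0.015) × 0.08559^(2/3) × 0.016^(1/2) = 1.64 m/s.

V = 1.64 m/s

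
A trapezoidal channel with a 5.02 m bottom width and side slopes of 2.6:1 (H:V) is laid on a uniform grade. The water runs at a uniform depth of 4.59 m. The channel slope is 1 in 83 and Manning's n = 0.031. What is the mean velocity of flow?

V = 6.6 m/s

With bottom width b = 5.02 m and side slope z = 2.6: A = (b + zy)y = (5.02 + 2.6×4.59)×4.59 = 77.82 m²; P = b + 2y√(1+z²) = 5.02 + 2×4.59×2.786 = 30.59 m.
Hydraulic radius R = A/P = 77.82/30.59 = 2.544 m.
From Manning's equation, V = (1/n) R^(2/3) S^(1/2) = (1/0.031) × 2.544^(2/3) × 0.01205^(1/2) = 6.6 m/s.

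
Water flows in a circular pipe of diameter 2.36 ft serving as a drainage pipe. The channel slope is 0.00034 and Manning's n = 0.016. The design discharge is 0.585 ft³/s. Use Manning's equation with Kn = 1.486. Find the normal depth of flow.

y_n = 0.531 ft

Manning's equation rearranged: A R^(2/3) = nQ / (1.486·√S) = 0.016 × 0.585 / (1.486 × √0.00034) = 0.3416.
Try y = 0.599 ft: A R^(2/3) = 0.4343 — high.
Try y = 0.531 ft: A R^(2/3) = 0.3417 — ≈ 0.3416.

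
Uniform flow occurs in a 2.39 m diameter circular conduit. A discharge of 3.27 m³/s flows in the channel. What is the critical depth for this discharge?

y_c = 0.816 m

At critical depth, Q² T / (g A³) = 1, i.e. A³/T = Q²/g = 3.27²/9.81 = 1.09.
Trying y = 1.03 m: A³/T = 2.675 — high.
Trying y = 0.576 m: A³/T = 0.2826 — low.
Trying y = 0.816 m: A³/T = 1.092 — close enough.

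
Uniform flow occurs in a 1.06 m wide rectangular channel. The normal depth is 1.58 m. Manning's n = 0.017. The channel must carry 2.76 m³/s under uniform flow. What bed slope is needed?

S = 0.00269

Flow area A = b·y = 1.06 × 1.58 = 1.675 m². Wetted perimeter P = b + 2y = 1.06 + 2×1.58 = 4.22 m.
Hydraulic radius R = A/P = 1.675/4.22 = 0.3969 m.
From Manning's equation, S = [nQ / (1 A R^(2/3))]² = [0.017 × 2.76 / (1 × 1.675 × 0.3969^(2/3))]² = 0.00269.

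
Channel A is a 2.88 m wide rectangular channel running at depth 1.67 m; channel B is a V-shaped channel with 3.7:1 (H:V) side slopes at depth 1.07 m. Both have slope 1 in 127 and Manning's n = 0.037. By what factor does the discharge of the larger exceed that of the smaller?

Channel A: Flow area A = b·y = 2.88 × 1.67 = 4.81 m². Wetted perimeter P = b + 2y = 2.88 + 2×1.67 = 6.22 m. Hydraulic radius R = A/P = 4.81/6.22 = 0.7732 m. Q_A = (1/0.037)·4.81·0.7732^(2/3)·√0.007874 = 9.717 m³/s.
Channel B: For a triangular section with side slope z = 3.7: A = zy² = 3.7×1.07² = 4.236 m²; P = 2y√(1+z²) = 2×1.07×3.833 = 8.202 m. Hydraulic radius R = A/P = 4.236/8.202 = 0.5165 m. Q_B = (1/0.037)·4.236·0.5165^(2/3)·√0.007874 = 6.54 m³/s.
The larger discharge is 9.717 m³/s and the smaller is 6.54 m³/s; the ratio is 1.49.

1.49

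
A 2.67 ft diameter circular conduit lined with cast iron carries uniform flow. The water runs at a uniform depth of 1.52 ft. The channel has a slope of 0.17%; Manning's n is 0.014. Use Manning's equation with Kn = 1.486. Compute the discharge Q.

Q = 11.6 ft³/s

For a circular section of diameter D = 2.67 ft at depth y = 1.52 ft, the central angle is θ = 2 arccos(1 − 2y/D) = 3.42 rad. Then A = (D²/8)(θ − sin θ) = 3.292 ft² and P = Dθ/2 = 4.565 ft.
Hydraulic radius R = A/P = 3.292/4.565 = 0.7211 ft.
Manning's equation: Q = (1.486/n) A R^(2/3) S^(1/2) = (1.486/0.014) × 3.292 × 0.7211^(2/3) × 0.0017^(1/2) = 11.6 ft³/s.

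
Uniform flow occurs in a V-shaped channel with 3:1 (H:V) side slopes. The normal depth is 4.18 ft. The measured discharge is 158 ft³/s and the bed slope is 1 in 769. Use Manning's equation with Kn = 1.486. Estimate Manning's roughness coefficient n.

n = 0.0281

For a triangular section with side slope z = 3: A = zy² = 3×4.18² = 52.42 ft²; P = 2y√(1+z²) = 2×4.18×3.162 = 26.44 ft.
Hydraulic radius R = A/P = 52.42/26.44 = 1.983 ft.
Rearranging Manning's equation: n = (1.486/Q) A R^(2/3) S^(1/2) = (1.486/158) × 52.42 × 1.983^(2/3) × √0.0013 = 0.0281.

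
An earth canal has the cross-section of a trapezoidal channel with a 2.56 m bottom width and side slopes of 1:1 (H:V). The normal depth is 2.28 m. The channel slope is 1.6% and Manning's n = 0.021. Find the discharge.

Q = 76.1 m³/s

With bottom width b = 2.56 m and side slope z = 1: A = (b + zy)y = (2.56 + 1×2.28)×2.28 = 11.04 m²; P = b + 2y√(1+z²) = 2.56 + 2×2.28×1.414 = 9.009 m.
Hydraulic radius R = A/P = 11.04/9.009 = 1.225 m.
Manning's equation: Q = (1/n) A R^(2/3) S^(1/2) = (1/0.021) × 11.04 × 1.225^(2/3) × 0.016^(1/2) = 76.1 m³/s.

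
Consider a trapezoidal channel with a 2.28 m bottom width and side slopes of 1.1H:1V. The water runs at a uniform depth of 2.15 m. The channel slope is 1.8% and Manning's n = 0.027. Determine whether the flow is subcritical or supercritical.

With bottom width b = 2.28 m and side slope z = 1.1: A = (b + zy)y = (2.28 + 1.1×2.15)×2.15 = 9.987 m²; P = b + 2y√(1+z²) = 2.28 + 2×2.15×1.487 = 8.672 m.
Hydraulic radius R = A/P = 9.987/8.672 = 1.152 m.
V = (1/n) R^(2/3) √S = (1/0.027) × 1.152^(2/3) × √0.018 = 5.459 m/s. Hydraulic depth D_h = A/T = 9.987/7.01 = 1.425 m.
Froude number Fr = V/√(g·D_h) = 5.459/√(9.81×1.425) = 1.46, which is greater than 1, so the flow is supercritical.

supercritical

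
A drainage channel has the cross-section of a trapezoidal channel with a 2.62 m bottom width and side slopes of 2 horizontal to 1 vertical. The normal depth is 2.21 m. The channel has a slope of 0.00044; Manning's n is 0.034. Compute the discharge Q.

With bottom width b = 2.62 m and side slope z = 2: A = (b + zy)y = (2.62 + 2×2.21)×2.21 = 15.56 m²; P = b + 2y√(1+z²) = 2.62 + 2×2.21×2.236 = 12.5 m.
Hydraulic radius R = A/P = 15.56/12.5 = 1.244 m.
Manning's equation: Q = (1/n) A R^(2/3) S^(1/2) = (1/0.034) × 15.56 × 1.244^(2/3) × 0.00044^(1/2) = 11.1 m³/s.

Q = 11.1 m³/s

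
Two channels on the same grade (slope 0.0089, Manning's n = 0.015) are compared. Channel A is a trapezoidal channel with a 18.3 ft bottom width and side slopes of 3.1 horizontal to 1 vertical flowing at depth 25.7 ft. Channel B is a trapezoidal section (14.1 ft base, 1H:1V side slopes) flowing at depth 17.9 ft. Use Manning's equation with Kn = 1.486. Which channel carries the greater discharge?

channel A

Channel A: With bottom width b = 18.3 ft and side slope z = 3.1: A = (b + zy)y = (18.3 + 3.1×25.7)×25.7 = 2518 ft²; P = b + 2y√(1+z²) = 18.3 + 2×25.7×3.257 = 185.7 ft. Hydraulic radius R = A/P = 2518/185.7 = 13.56 ft. Q_A = (1.486/0.015)·2518·13.56^(2/3)·√0.0089 = 133800 ft³/s.
Channel B: With bottom width b = 14.1 ft and side slope z = 1: A = (b + zy)y = (14.1 + 1×17.9)×17.9 = 572.8 ft²; P = b + 2y√(1+z²) = 14.1 + 2×17.9×1.414 = 64.73 ft. Hydraulic radius R = A/P = 572.8/64.73 = 8.849 ft. Q_B = (1.486/0.015)·572.8·8.849^(2/3)·√0.0089 = 22900 ft³/s.
Q_A = 133800 ft³/s vs Q_B = 22900 ft³/s, so channel A carries more.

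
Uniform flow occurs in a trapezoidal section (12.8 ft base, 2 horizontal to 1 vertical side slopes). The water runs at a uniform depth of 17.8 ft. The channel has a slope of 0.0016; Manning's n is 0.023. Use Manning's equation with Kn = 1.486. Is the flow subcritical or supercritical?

With bottom width b = 12.8 ft and side slope z = 2: A = (b + zy)y = (12.8 + 2×17.8)×17.8 = 861.5 ft²; P = b + 2y√(1+z²) = 12.8 + 2×17.8×2.236 = 92.4 ft.
Hydraulic radius R = A/P = 861.5/92.4 = 9.323 ft.
V = (1.486/n) R^(2/3) √S = (1.486/0.023) × 9.323^(2/3) × √0.0016 = 11.45 ft/s. Hydraulic depth D_h = A/T = 861.5/84 = 10.26 ft.
Froude number Fr = V/√(g·D_h) = 11.45/√(32.2×10.26) = 0.63, which is less than 1, so the flow is subcritical.

subcritical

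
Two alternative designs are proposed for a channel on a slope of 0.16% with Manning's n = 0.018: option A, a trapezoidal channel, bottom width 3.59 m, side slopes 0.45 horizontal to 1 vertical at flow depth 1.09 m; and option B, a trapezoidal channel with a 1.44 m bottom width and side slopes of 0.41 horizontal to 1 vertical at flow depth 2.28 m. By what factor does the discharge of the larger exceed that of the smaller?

Channel A: With bottom width b = 3.59 m and side slope z = 0.45: A = (b + zy)y = (3.59 + 0.45×1.09)×1.09 = 4.448 m²; P = b + 2y√(1+z²) = 3.59 + 2×1.09×1.097 = 5.981 m. Hydraulic radius R = A/P = 4.448/5.981 = 0.7437 m. Q_A = (1/0.018)·4.448·0.7437^(2/3)·√0.0016 = 8.113 m³/s.
Channel B: With bottom width b = 1.44 m and side slope z = 0.41: A = (b + zy)y = (1.44 + 0.41×2.28)×2.28 = 5.415 m²; P = b + 2y√(1+z²) = 1.44 + 2×2.28×1.081 = 6.368 m. Hydraulic radius R = A/P = 5.415/6.368 = 0.8502 m. Q_B = (1/0.018)·5.415·0.8502^(2/3)·√0.0016 = 10.8 m³/s.
The larger discharge is 10.8 m³/s and the smaller is 8.113 m³/s; the ratio is 1.33.

1.33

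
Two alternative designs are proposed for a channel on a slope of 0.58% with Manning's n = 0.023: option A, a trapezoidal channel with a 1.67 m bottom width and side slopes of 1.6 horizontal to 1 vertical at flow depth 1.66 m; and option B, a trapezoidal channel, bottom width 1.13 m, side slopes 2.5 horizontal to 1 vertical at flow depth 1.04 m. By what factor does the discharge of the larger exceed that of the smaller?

2.5

Channel A: With bottom width b = 1.67 m and side slope z = 1.6: A = (b + zy)y = (1.67 + 1.6×1.66)×1.66 = 7.181 m²; P = b + 2y√(1+z²) = 1.67 + 2×1.66×1.887 = 7.934 m. Hydraulic radius R = A/P = 7.181/7.934 = 0.9051 m. Q_A = (1/0.023)·7.181·0.9051^(2/3)·√0.0058 = 22.25 m³/s.
Channel B: With bottom width b = 1.13 m and side slope z = 2.5: A = (b + zy)y = (1.13 + 2.5×1.04)×1.04 = 3.879 m²; P = b + 2y√(1+z²) = 1.13 + 2×1.04×2.693 = 6.731 m. Hydraulic radius R = A/P = 3.879/6.731 = 0.5764 m. Q_B = (1/0.023)·3.879·0.5764^(2/3)·√0.0058 = 8.896 m³/s.
The larger discharge is 22.25 m³/s and the smaller is 8.896 m³/s; the ratio is 2.5.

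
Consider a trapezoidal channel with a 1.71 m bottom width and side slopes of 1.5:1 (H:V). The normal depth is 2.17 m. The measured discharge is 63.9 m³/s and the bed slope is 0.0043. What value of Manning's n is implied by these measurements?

With bottom width b = 1.71 m and side slope z = 1.5: A = (b + zy)y = (1.71 + 1.5×2.17)×2.17 = 10.77 m²; P = b + 2y√(1+z²) = 1.71 + 2×2.17×1.803 = 9.534 m.
Hydraulic radius R = A/P = 10.77/9.534 = 1.13 m.
Rearranging Manning's equation: n = (1/Q) A R^(2/3) S^(1/2) = (1/63.9) × 10.77 × 1.13^(2/3) × √0.0043 = 0.012.

n = 0.012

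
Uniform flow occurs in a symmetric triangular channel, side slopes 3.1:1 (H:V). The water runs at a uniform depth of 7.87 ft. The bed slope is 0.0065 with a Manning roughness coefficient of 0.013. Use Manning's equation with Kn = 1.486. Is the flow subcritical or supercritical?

For a triangular section with side slope z = 3.1: A = zy² = 3.1×7.87² = 192 ft²; P = 2y√(1+z²) = 2×7.87×3.257 = 51.27 ft.
Hydraulic radius R = A/P = 192/51.27 = 3.745 ft.
V = (1.486/n) R^(2/3) √S = (1.486/0.013) × 3.745^(2/3) × √0.0065 = 22.22 ft/s. Hydraulic depth D_h = A/T = 192/48.79 = 3.935 ft.
Froude number Fr = V/√(g·D_h) = 22.22/√(32.2×3.935) = 1.97, which is greater than 1, so the flow is supercritical.

supercritical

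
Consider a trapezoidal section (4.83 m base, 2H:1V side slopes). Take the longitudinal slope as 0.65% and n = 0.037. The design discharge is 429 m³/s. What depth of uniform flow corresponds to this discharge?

Manning's equation rearranged: A R^(2/3) = nQ / (1·√S) = 0.037 × 429 / (√0.0065) = 196.9.
Trying y = 4.06 m: A R^(2/3) = 91.27 — too small.
Trying y = 5.73 m: A R^(2/3) = 196.9 — matches.

y_n = 5.73 m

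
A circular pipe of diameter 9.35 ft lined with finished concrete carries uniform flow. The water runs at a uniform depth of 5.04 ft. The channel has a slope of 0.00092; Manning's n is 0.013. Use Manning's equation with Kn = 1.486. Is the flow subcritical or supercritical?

For a circular section of diameter D = 9.35 ft at depth y = 5.04 ft, the central angle is θ = 2 arccos(1 − 2y/D) = 3.298 rad. Then A = (D²/8)(θ − sin θ) = 37.74 ft² and P = Dθ/2 = 15.42 ft.
Hydraulic radius R = A/P = 37.74/15.42 = 2.448 ft.
V = (1.486/n) R^(2/3) √S = (1.486/0.013) × 2.448^(2/3) × √0.00092 = 6.297 ft/s. Hydraulic depth D_h = A/T = 37.74/9.321 = 4.049 ft.
Froude number Fr = V/√(g·D_h) = 6.297/√(32.2×4.049) = 0.552, which is less than 1, so the flow is subcritical.

subcritical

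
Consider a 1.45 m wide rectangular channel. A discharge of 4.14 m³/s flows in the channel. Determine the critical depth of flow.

y_c = 0.94 m

For a rectangular channel, critical depth y_c = (q²/g)^(1/3) where q = Q/b = 4.14/1.45 = 2.855 m²/s.
So y_c = (2.855²/9.81)^(1/3) = 0.94 m.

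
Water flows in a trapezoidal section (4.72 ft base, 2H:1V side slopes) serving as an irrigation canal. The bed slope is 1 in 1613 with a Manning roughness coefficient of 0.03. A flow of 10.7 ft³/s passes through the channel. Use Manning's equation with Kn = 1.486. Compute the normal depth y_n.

y_n = 1.28 ft

Manning's equation rearranged: A R^(2/3) = nQ / (1.486·√S) = 0.03 × 10.7 / (1.486 × √0.00062) = 8.676.
At y = 1.15 ft: A R^(2/3) = 7.064 — too small.
At y = 1.63 ft: A R^(2/3) = 13.72 — too large.
At y = 1.28 ft: A R^(2/3) = 8.636 — matches.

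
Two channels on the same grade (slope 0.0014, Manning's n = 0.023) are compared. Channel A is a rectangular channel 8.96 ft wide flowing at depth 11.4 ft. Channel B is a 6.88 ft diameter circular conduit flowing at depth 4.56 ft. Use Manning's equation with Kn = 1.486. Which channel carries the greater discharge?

channel A

Channel A: Flow area A = b·y = 8.96 × 11.4 = 102.1 ft². Wetted perimeter P = b + 2y = 8.96 + 2×11.4 = 31.76 ft. Hydraulic radius R = A/P = 102.1/31.76 = 3.216 ft. Q_A = (1.486/0.023)·102.1·3.216^(2/3)·√0.0014 = 538 ft³/s.
Channel B: For a circular section of diameter D = 6.88 ft at depth y = 4.56 ft, the central angle is θ = 2 arccos(1 − 2y/D) = 3.805 rad. Then A = (D²/8)(θ − sin θ) = 26.16 ft² and P = Dθ/2 = 13.09 ft. Hydraulic radius R = A/P = 26.16/13.09 = 1.998 ft. Q_B = (1.486/0.023)·26.16·1.998^(2/3)·√0.0014 = 100.3 ft³/s.
Q_A = 538 ft³/s vs Q_B = 100.3 ft³/s, so channel A carries more.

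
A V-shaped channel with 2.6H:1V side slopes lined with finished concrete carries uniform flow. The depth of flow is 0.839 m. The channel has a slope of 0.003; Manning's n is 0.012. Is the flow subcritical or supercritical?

For a triangular section with side slope z = 2.6: A = zy² = 2.6×0.839² = 1.83 m²; P = 2y√(1+z²) = 2×0.839×2.786 = 4.674 m.
Hydraulic radius R = A/P = 1.83/4.674 = 0.3915 m.
V = (1/n) R^(2/3) √S = (1/0.012) × 0.3915^(2/3) × √0.003 = 2.443 m/s. Hydraulic depth D_h = A/T = 1.83/4.363 = 0.4195 m.
Froude number Fr = V/√(g·D_h) = 2.443/√(9.81×0.4195) = 1.2, which is greater than 1, so the flow is supercritical.

supercritical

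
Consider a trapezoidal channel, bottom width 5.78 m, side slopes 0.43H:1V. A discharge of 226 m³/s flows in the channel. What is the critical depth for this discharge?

At critical depth, Q² T / (g A³) = 1, i.e. A³/T = Q²/g = 226²/9.81 = 5207.
Trying y = 5.61 m: A³/T = 9154 — over.
Trying y = 3.93 m: A³/T = 2762 — short.
Trying y = 4.75 m: A³/T = 5200 — matches.

y_c = 4.75 m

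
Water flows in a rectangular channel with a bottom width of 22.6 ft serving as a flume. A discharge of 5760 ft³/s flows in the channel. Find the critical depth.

For a rectangular channel, critical depth y_c = (q²/g)^(1/3) where q = Q/b = 5760/22.6 = 254.9 ft²/s.
So y_c = (254.9²/32.2)^(1/3) = 12.6 ft.

y_c = 12.6 ft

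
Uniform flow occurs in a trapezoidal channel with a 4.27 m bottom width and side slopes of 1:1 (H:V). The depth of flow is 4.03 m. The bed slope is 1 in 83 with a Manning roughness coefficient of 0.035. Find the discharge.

Q = 174 m³/s

With bottom width b = 4.27 m and side slope z = 1: A = (b + zy)y = (4.27 + 1×4.03)×4.03 = 33.45 m²; P = b + 2y√(1+z²) = 4.27 + 2×4.03×1.414 = 15.67 m.
Hydraulic radius R = A/P = 33.45/15.67 = 2.135 m.
Manning's equation: Q = (1/n) A R^(2/3) S^(1/2) = (1/0.035) × 33.45 × 2.135^(2/3) × 0.01205^(1/2) = 174 m³/s.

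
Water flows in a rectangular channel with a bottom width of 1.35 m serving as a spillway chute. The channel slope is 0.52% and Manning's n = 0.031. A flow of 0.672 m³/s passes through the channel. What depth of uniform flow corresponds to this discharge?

y_n = 0.494 m

Manning's equation rearranged: A R^(2/3) = nQ / (1·√S) = 0.031 × 0.672 / (√0.0052) = 0.2889.
Trying y = 0.346 m: A R^(2/3) = 0.1747 — too small.
Trying y = 0.593 m: A R^(2/3) = 0.3711 — too large.
Trying y = 0.494 m: A R^(2/3) = 0.289 — close enough.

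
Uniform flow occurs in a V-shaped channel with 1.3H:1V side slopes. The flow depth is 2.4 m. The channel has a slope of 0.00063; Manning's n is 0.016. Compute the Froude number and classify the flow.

subcritical

For a triangular section with side slope z = 1.3: A = zy² = 1.3×2.4² = 7.488 m²; P = 2y√(1+z²) = 2×2.4×1.64 = 7.873 m.
Hydraulic radius R = A/P = 7.488/7.873 = 0.9511 m.
V = (1/n) R^(2/3) √S = (1/0.016) × 0.9511^(2/3) × √0.00063 = 1.517 m/s. Hydraulic depth D_h = A/T = 7.488/6.24 = 1.2 m.
Froude number Fr = V/√(g·D_h) = 1.517/√(9.81×1.2) = 0.442, which is less than 1, so the flow is subcritical.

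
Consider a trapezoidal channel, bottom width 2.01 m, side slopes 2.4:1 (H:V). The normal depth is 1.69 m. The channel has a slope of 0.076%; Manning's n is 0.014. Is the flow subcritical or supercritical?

subcritical

With bottom width b = 2.01 m and side slope z = 2.4: A = (b + zy)y = (2.01 + 2.4×1.69)×1.69 = 10.25 m²; P = b + 2y√(1+z²) = 2.01 + 2×1.69×2.6 = 10.8 m.
Hydraulic radius R = A/P = 10.25/10.8 = 0.9494 m.
V = (1/n) R^(2/3) √S = (1/0.014) × 0.9494^(2/3) × √0.00076 = 1.902 m/s. Hydraulic depth D_h = A/T = 10.25/10.12 = 1.013 m.
Froude number Fr = V/√(g·D_h) = 1.902/√(9.81×1.013) = 0.603, which is less than 1, so the flow is subcritical.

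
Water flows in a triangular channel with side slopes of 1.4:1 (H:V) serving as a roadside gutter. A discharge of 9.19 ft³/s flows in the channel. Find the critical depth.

At critical depth, Q² T / (g A³) = 1, i.e. A³/T = Q²/g = 9.19²/32.2 = 2.623.
Try y = 0.866 ft: A³/T = 0.4773 — short.
Try y = 1.54 ft: A³/T = 8.488 — over.
Try y = 1.22 ft: A³/T = 2.649 — matches.

y_c = 1.22 ft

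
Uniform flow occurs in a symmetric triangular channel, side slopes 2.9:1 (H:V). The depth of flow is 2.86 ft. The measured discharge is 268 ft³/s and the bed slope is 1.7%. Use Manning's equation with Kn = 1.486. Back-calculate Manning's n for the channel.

For a triangular section with side slope z = 2.9: A = zy² = 2.9×2.86² = 23.72 ft²; P = 2y√(1+z²) = 2×2.86×3.068 = 17.55 ft.
Hydraulic radius R = A/P = 23.72/17.55 = 1.352 ft.
Rearranging Manning's equation: n = (1.486/Q) A R^(2/3) S^(1/2) = (1.486/268) × 23.72 × 1.352^(2/3) × √0.017 = 0.021.

n = 0.021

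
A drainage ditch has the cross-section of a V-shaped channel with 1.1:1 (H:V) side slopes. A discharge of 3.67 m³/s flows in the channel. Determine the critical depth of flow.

y_c = 1.18 m

At critical depth, Q² T / (g A³) = 1, i.e. A³/T = Q²/g = 3.67²/9.81 = 1.373.
At y = 1.31 m: A³/T = 2.334 — high.
At y = 0.886 m: A³/T = 0.3303 — low.
At y = 1.18 m: A³/T = 1.384 — matches.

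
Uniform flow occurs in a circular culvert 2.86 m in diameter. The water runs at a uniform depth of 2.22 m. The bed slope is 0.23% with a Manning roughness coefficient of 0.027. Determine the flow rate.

For a circular section of diameter D = 2.86 m at depth y = 2.22 m, the central angle is θ = 2 arccos(1 − 2y/D) = 4.312 rad. Then A = (D²/8)(θ − sin θ) = 5.351 m² and P = Dθ/2 = 6.166 m.
Hydraulic radius R = A/P = 5.351/6.166 = 0.8677 m.
Manning's equation: Q = (1/n) A R^(2/3) S^(1/2) = (1/0.027) × 5.351 × 0.8677^(2/3) × 0.0023^(1/2) = 8.65 m³/s.

Q = 8.65 m³/s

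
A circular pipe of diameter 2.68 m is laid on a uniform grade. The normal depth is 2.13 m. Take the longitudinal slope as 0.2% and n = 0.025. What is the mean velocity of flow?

V = 1.56 m/s

For a circular section of diameter D = 2.68 m at depth y = 2.13 m, the central angle is θ = 2 arccos(1 − 2y/D) = 4.403 rad. Then A = (D²/8)(θ − sin θ) = 4.808 m² and P = Dθ/2 = 5.899 m.
Hydraulic radius R = A/P = 4.808/5.899 = 0.8149 m.
From Manning's equation, V = (1/n) R^(2/3) S^(1/2) = (1/0.025) × 0.8149^(2/3) × 0.002^(1/2) = 1.56 m/s.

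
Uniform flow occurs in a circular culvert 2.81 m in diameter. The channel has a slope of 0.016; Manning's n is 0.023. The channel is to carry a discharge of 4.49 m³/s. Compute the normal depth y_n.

y_n = 0.776 m

Manning's equation rearranged: A R^(2/3) = nQ / (1·√S) = 0.023 × 4.49 / (√0.016) = 0.8164.
Try y = 0.588 m: A R^(2/3) = 0.4703 — low.
Try y = 0.923 m: A R^(2/3) = 1.142 — high.
Try y = 0.776 m: A R^(2/3) = 0.8168 — matches.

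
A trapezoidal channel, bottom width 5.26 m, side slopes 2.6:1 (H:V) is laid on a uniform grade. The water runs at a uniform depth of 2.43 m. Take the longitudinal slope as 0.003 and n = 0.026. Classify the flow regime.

subcritical

With bottom width b = 5.26 m and side slope z = 2.6: A = (b + zy)y = (5.26 + 2.6×2.43)×2.43 = 28.13 m²; P = b + 2y√(1+z²) = 5.26 + 2×2.43×2.786 = 18.8 m.
Hydraulic radius R = A/P = 28.13/18.8 = 1.497 m.
V = (1/n) R^(2/3) √S = (1/0.026) × 1.497^(2/3) × √0.003 = 2.756 m/s. Hydraulic depth D_h = A/T = 28.13/17.9 = 1.572 m.
Froude number Fr = V/√(g·D_h) = 2.756/√(9.81×1.572) = 0.702, which is less than 1, so the flow is subcritical.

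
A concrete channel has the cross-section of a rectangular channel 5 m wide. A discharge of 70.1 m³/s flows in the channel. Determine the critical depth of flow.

y_c = 2.72 m

For a rectangular channel, critical depth y_c = (q²/g)^(1/3) where q = Q/b = 70.1/5 = 14.02 m²/s.
So y_c = (14.02²/9.81)^(1/3) = 2.72 m.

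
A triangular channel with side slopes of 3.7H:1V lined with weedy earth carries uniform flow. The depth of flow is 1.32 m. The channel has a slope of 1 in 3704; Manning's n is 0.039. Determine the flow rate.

Q = 2.01 m³/s

For a triangular section with side slope z = 3.7: A = zy² = 3.7×1.32² = 6.447 m²; P = 2y√(1+z²) = 2×1.32×3.833 = 10.12 m.
Hydraulic radius R = A/P = 6.447/10.12 = 0.6371 m.
Manning's equation: Q = (1/n) A R^(2/3) S^(1/2) = (1/0.039) × 6.447 × 0.6371^(2/3) × 0.00027^(1/2) = 2.01 m³/s.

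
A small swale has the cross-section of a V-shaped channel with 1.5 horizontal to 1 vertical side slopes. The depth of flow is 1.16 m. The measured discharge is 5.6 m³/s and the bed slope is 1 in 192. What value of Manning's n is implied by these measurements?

n = 0.016

For a triangular section with side slope z = 1.5: A = zy² = 1.5×1.16² = 2.018 m²; P = 2y√(1+z²) = 2×1.16×1.803 = 4.182 m.
Hydraulic radius R = A/P = 2.018/4.182 = 0.4826 m.
Rearranging Manning's equation: n = (1/Q) A R^(2/3) S^(1/2) = (1/5.6) × 2.018 × 0.4826^(2/3) × √0.005208 = 0.016.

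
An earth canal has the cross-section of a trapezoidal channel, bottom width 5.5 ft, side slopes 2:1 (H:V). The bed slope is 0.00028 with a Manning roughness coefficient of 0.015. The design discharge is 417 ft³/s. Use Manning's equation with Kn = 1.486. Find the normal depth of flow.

Manning's equation rearranged: A R^(2/3) = nQ / (1.486·√S) = 0.015 × 417 / (1.486 × √0.00028) = 251.6.
At y = 4.81 ft: A R^(2/3) = 140.8 — short.
At y = 6.24 ft: A R^(2/3) = 251.6 — close enough.

y_n = 6.24 ft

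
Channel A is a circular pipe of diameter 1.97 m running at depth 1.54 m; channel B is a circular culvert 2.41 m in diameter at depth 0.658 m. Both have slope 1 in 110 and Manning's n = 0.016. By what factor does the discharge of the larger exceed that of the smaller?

3.42

Channel A: For a circular section of diameter D = 1.97 m at depth y = 1.54 m, the central angle is θ = 2 arccos(1 − 2y/D) = 4.339 rad. Then A = (D²/8)(θ − sin θ) = 2.556 m² and P = Dθ/2 = 4.274 m. Hydraulic radius R = A/P = 2.556/4.274 = 0.5982 m. Q_A = (1/0.016)·2.556·0.5982^(2/3)·√0.009091 = 10.82 m³/s.
Channel B: For a circular section of diameter D = 2.41 m at depth y = 0.658 m, the central angle is θ = 2 arccos(1 − 2y/D) = 2.199 rad. Then A = (D²/8)(θ − sin θ) = 1.009 m² and P = Dθ/2 = 2.65 m. Hydraulic radius R = A/P = 1.009/2.65 = 0.3809 m. Q_B = (1/0.016)·1.009·0.3809^(2/3)·√0.009091 = 3.16 m³/s.
The larger discharge is 10.82 m³/s and the smaller is 3.16 m³/s; the ratio is 3.42.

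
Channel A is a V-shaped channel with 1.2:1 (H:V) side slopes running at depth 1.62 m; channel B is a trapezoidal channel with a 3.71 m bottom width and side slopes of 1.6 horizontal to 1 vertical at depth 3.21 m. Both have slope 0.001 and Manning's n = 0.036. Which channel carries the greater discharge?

channel B

Channel A: For a triangular section with side slope z = 1.2: A = zy² = 1.2×1.62² = 3.149 m²; P = 2y√(1+z²) = 2×1.62×1.562 = 5.061 m. Hydraulic radius R = A/P = 3.149/5.061 = 0.6223 m. Q_A = (1/0.036)·3.149·0.6223^(2/3)·√0.001 = 2.016 m³/s.
Channel B: With bottom width b = 3.71 m and side slope z = 1.6: A = (b + zy)y = (3.71 + 1.6×3.21)×3.21 = 28.4 m²; P = b + 2y√(1+z²) = 3.71 + 2×3.21×1.887 = 15.82 m. Hydraulic radius R = A/P = 28.4/15.82 = 1.795 m. Q_B = (1/0.036)·28.4·1.795^(2/3)·√0.001 = 36.83 m³/s.
Q_A = 2.016 m³/s vs Q_B = 36.83 m³/s, so channel B carries more.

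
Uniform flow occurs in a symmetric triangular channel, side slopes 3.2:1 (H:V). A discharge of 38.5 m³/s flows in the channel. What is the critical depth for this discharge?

y_c = 1.97 m

At critical depth, Q² T / (g A³) = 1, i.e. A³/T = Q²/g = 38.5²/9.81 = 151.1.
At y = 2.14 m: A³/T = 229.8 — over.
At y = 1.58 m: A³/T = 50.41 — short.
At y = 1.97 m: A³/T = 151.9 — close enough.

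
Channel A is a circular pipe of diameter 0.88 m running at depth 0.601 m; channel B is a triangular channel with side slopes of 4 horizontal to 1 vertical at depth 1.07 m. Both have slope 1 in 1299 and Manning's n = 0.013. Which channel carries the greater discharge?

Channel A: For a circular section of diameter D = 0.88 m at depth y = 0.601 m, the central angle is θ = 2 arccos(1 − 2y/D) = 3.891 rad. Then A = (D²/8)(θ − sin θ) = 0.4426 m² and P = Dθ/2 = 1.712 m. Hydraulic radius R = A/P = 0.4426/1.712 = 0.2585 m. Q_A = (1/0.013)·0.4426·0.2585^(2/3)·√0.0007698 = 0.3833 m³/s.
Channel B: For a triangular section with side slope z = 4: A = zy² = 4×1.07² = 4.58 m²; P = 2y√(1+z²) = 2×1.07×4.123 = 8.823 m. Hydraulic radius R = A/P = 4.58/8.823 = 0.519 m. Q_B = (1/0.013)·4.58·0.519^(2/3)·√0.0007698 = 6.313 m³/s.
Q_A = 0.3833 m³/s vs Q_B = 6.313 m³/s, so channel B carries more.

channel B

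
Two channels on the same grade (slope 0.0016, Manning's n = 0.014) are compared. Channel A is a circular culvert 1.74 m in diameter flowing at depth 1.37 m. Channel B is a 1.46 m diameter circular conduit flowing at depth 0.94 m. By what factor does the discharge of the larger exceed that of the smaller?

Channel A: For a circular section of diameter D = 1.74 m at depth y = 1.37 m, the central angle is θ = 2 arccos(1 − 2y/D) = 4.366 rad. Then A = (D²/8)(θ − sin θ) = 2.008 m² and P = Dθ/2 = 3.799 m. Hydraulic radius R = A/P = 2.008/3.799 = 0.5287 m. Q_A = (1/0.014)·2.008·0.5287^(2/3)·√0.0016 = 3.752 m³/s.
Channel B: For a circular section of diameter D = 1.46 m at depth y = 0.94 m, the central angle is θ = 2 arccos(1 − 2y/D) = 3.725 rad. Then A = (D²/8)(θ − sin θ) = 1.139 m² and P = Dθ/2 = 2.719 m. Hydraulic radius R = A/P = 1.139/2.719 = 0.419 m. Q_B = (1/0.014)·1.139·0.419^(2/3)·√0.0016 = 1.823 m³/s.
The larger discharge is 3.752 m³/s and the smaller is 1.823 m³/s; the ratio is 2.06.

2.06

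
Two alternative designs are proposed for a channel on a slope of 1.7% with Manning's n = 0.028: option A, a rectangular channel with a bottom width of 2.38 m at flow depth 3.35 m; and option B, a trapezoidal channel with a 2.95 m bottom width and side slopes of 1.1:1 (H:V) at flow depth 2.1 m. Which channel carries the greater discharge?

Channel A: Flow area A = b·y = 2.38 × 3.35 = 7.973 m². Wetted perimeter P = b + 2y = 2.38 + 2×3.35 = 9.08 m. Hydraulic radius R = A/P = 7.973/9.08 = 0.8781 m. Q_A = (1/0.028)·7.973·0.8781^(2/3)·√0.017 = 34.04 m³/s.
Channel B: With bottom width b = 2.95 m and side slope z = 1.1: A = (b + zy)y = (2.95 + 1.1×2.1)×2.1 = 11.05 m²; P = b + 2y√(1+z²) = 2.95 + 2×2.1×1.487 = 9.194 m. Hydraulic radius R = A/P = 11.05/9.194 = 1.201 m. Q_B = (1/0.028)·11.05·1.201^(2/3)·√0.017 = 58.13 m³/s.
Q_A = 34.04 m³/s vs Q_B = 58.13 m³/s, so channel B carries more.

channel B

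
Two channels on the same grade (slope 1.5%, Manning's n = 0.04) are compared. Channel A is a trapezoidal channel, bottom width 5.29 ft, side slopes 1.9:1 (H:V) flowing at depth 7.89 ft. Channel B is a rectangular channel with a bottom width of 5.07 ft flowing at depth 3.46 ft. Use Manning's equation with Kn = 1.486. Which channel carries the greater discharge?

channel A

Channel A: With bottom width b = 5.29 ft and side slope z = 1.9: A = (b + zy)y = (5.29 + 1.9×7.89)×7.89 = 160 ft²; P = b + 2y√(1+z²) = 5.29 + 2×7.89×2.147 = 39.17 ft. Hydraulic radius R = A/P = 160/39.17 = 4.085 ft. Q_A = (1.486/0.04)·160·4.085^(2/3)·√0.015 = 1861 ft³/s.
Channel B: Flow area A = b·y = 5.07 × 3.46 = 17.54 ft². Wetted perimeter P = b + 2y = 5.07 + 2×3.46 = 11.99 ft. Hydraulic radius R = A/P = 17.54/11.99 = 1.463 ft. Q_B = (1.486/0.04)·17.54·1.463^(2/3)·√0.015 = 102.9 ft³/s.
Q_A = 1861 ft³/s vs Q_B = 102.9 ft³/s, so channel A carries more.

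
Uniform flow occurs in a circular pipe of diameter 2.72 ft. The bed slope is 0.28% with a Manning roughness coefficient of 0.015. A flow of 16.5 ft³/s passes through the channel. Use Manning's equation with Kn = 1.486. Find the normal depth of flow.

Manning's equation rearranged: A R^(2/3) = nQ / (1.486·√S) = 0.015 × 16.5 / (1.486 × √0.0028) = 3.148.
Trying y = 2.1 ft: A R^(2/3) = 4.233 — over.
Trying y = 1.47 ft: A R^(2/3) = 2.558 — short.
Trying y = 1.68 ft: A R^(2/3) = 3.154 — matches.

y_n = 1.68 ft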